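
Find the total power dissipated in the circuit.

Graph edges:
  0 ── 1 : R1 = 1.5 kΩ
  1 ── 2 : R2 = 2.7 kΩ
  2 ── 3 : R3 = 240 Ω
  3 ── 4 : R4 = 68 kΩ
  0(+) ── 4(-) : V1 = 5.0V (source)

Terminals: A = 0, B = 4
Nodal analysis, taking node 4 as the 0 V reference.
Source V1 fixes V_0 = 5 V.
KCL at each unknown node (sum of currents leaving = 0; resistances in Ω):
  Node 1: (V_1 - 5)/1500 + (V_1 - V_2)/2700 = 0
  Node 2: (V_2 - V_1)/2700 + (V_2 - V_3)/240 = 0
  Node 3: (V_3 - V_2)/240 + (V_3 - 0)/68000 = 0
Collecting terms (coefficients in siemens):
  0.001037·V_1 - 0.0003704·V_2 = 0.003333
  0.004537·V_2 - 0.0003704·V_1 - 0.004167·V_3 = 0
  0.004181·V_3 - 0.004167·V_2 = 0
Solving these 3 simultaneous equations (Gaussian elimination) gives:
  V_1 = 4.896 V, V_2 = 4.71 V, V_3 = 4.694 V
Power in each resistor, P = (ΔV)²/R:
  P_R1 = (5 - 4.896)²/1500 = 0.000007146 W
  P_R2 = (4.896 - 4.71)²/2700 = 0.00001286 W
  P_R3 = (4.71 - 4.694)²/240 = 0.000001143 W
  P_R4 = (4.694 - 0)²/68000 = 0.000324 W
P_total = P_R1 + P_R2 + P_R3 + P_R4 = 0.0003451 W

Final answer: 0.0003451 W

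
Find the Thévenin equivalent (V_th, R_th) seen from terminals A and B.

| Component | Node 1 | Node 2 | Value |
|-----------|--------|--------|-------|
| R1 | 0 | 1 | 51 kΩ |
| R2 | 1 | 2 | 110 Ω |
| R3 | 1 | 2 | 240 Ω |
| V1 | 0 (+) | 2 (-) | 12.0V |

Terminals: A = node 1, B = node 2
Step 1 — V_th is the open-circuit voltage V_A - V_B (nothing connected across the terminals).
Nodal analysis, taking node 2 as the 0 V reference.
Source V1 fixes V_0 = 12 V.
KCL at each unknown node (sum of currents leaving = 0; resistances in Ω):
  Node 1: (V_1 - 12)/51000 + (V_1 - 0)/110 + (V_1 - 0)/240 = 0
Collecting terms: 0.01328 × V_1 = 0.0002353  =>  V_1 = 0.01772 V
V_th = V_1 - V_2 = 0.01772 - 0 = 0.01772 V
Step 2 — R_th: zero the source — replace V1 by a short circuit (node 2 merges into node 0) — and find the resistance seen between A (node 1) and B (node 0).
Reduce the network between node 1 (A) and node 0 (B) by series/parallel combination:
  Rp1 = R1 ‖ R2 ‖ R3 (parallel, all between nodes 0 and 1) = 1/(1/51000 + 1/110 + 1/240) = 75.32 Ω
R_th = 75.32 Ω

Final answer: V_th = 0.01772 V, R_th = 75.32 Ω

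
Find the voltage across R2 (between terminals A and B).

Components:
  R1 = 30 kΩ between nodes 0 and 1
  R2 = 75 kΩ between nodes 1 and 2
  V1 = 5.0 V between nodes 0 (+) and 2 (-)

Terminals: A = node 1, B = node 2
R1 and R2 are in series across V1 (node 0 → node 1 → node 2), and the output A–B is taken across R2, so this is a voltage divider.
Series current: I = V1/(R1 + R2) = 5/(30000 + 75000) = 5/105000 = 0.00004762 A
V_R2 = I × R2 = V1 × R2/(R1 + R2) = 5 × 75000/105000 = 3.571 V

Final answer: 3.571 V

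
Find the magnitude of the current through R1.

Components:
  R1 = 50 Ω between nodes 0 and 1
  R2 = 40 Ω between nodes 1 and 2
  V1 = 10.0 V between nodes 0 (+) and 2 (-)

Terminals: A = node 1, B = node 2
Nodal analysis, taking node 2 as the 0 V reference.
Source V1 fixes V_0 = 10 V.
KCL at each unknown node (sum of currents leaving = 0; resistances in Ω):
  Node 1: (V_1 - 10)/50 + (V_1 - 0)/40 = 0
Collecting terms: 0.045 × V_1 = 0.2  =>  V_1 = 4.444 V
I_R1 = (V_0 - V_1)/R1 = (10 - 4.444)/50 = 0.1111 A
|I_R1| = 0.1111 A

Final answer: |I_R1| = 0.1111 A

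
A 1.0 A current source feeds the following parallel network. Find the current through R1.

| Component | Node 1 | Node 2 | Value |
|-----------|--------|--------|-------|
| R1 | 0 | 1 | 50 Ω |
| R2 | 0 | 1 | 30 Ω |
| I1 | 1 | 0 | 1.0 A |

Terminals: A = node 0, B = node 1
All resistors sit directly between nodes 0 and 1, so they are in parallel and share one voltage V; the full source current 1 A splits among them.
1/R_par = 1/50 + 1/30 = 0.05333 S  =>  R_par = 18.75 Ω
V = I × R_par = 1 × 18.75 = 18.75 V
I_R1 = V/R1 = 18.75/50 = 0.375 A

Final answer: 0.375 A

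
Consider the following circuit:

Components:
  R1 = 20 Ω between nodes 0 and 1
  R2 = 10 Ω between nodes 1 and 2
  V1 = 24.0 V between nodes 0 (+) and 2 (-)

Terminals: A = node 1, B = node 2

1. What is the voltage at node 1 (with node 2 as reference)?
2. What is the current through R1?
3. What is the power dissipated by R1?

Nodal analysis, taking node 2 as the 0 V reference.
Source V1 fixes V_0 = 24 V.
KCL at each unknown node (sum of currents leaving = 0; resistances in Ω):
  Node 1: (V_1 - 24)/20 + (V_1 - 0)/10 = 0
Collecting terms: 0.15 × V_1 = 1.2  =>  V_1 = 8 V
Part 1:
  Read off the nodal solution: V_1 = 8 V
Part 2:
  I_R1 = (V_0 - V_1)/R1 = (24 - 8)/20 = 0.8 A
  Magnitude: I_R1 = 0.8 A
Part 3:
  I_R1 = (V_0 - V_1)/R1 = (24 - 8)/20 = 0.8 A
  P_R1 = I_R1² × R1 = (0.8)² × 20 = 12.8 W

Final answers:
1. V_1 = 8 V
2. I_R1 = 0.8 A
3. P_R1 = 12.8 W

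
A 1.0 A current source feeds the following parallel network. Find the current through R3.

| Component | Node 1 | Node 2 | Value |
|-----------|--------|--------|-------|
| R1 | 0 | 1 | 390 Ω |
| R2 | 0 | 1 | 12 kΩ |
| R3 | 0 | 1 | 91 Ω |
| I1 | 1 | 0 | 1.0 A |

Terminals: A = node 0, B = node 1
All resistors sit directly between nodes 0 and 1, so they are in parallel and share one voltage V; the full source current 1 A splits among them.
1/R_par = 1/390 + 1/12000 + 1/91 = 0.01364 S  =>  R_par = 73.33 Ω
V = I × R_par = 1 × 73.33 = 73.33 V
I_R3 = V/R3 = 73.33/91 = 0.8059 A

Final answer: 0.8059 A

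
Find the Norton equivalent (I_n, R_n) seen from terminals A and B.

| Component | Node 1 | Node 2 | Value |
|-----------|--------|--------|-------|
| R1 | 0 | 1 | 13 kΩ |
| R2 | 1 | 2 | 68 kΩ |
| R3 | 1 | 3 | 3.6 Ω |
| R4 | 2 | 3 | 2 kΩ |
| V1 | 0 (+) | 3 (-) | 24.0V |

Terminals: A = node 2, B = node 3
Find the Thévenin equivalent first; then I_n = V_th/R_th and R_n = R_th.
Step 1 — V_th is the open-circuit voltage V_A - V_B (nothing connected across the terminals).
Nodal analysis, taking node 3 as the 0 V reference.
Source V1 fixes V_0 = 24 V.
KCL at each unknown node (sum of currents leaving = 0; resistances in Ω):
  Node 1: (V_1 - 24)/13000 + (V_1 - V_2)/68000 + (V_1 - 0)/3.6 = 0
  Node 2: (V_2 - V_1)/68000 + (V_2 - 0)/2000 = 0
Collecting terms (coefficients in siemens):
  0.2779·V_1 - 0.00001471·V_2 = 0.001846
  0.0005147·V_2 - 0.00001471·V_1 = 0
Determinant D = (0.2779)(0.0005147) - (-0.00001471)(-0.00001471) = 0.000143
V_1 = [(0.001846)(0.0005147) - (-0.00001471)(0)]/D = 0.006644 V
V_2 = [(0.2779)(0) - (0.001846)(-0.00001471)]/D = 0.0001898 V
V_th = V_2 - V_3 = 0.0001898 - 0 = 0.0001898 V
Step 2 — R_th: zero the source — replace V1 by a short circuit (node 3 merges into node 0) — and find the resistance seen between A (node 2) and B (node 0).
Reduce the network between node 2 (A) and node 0 (B) by series/parallel combination:
  Rp1 = R1 ‖ R3 (parallel, both between nodes 0 and 1) = 1/(1/13000 + 1/3.6) = 3.599 Ω
  Rs1 = R2 + Rp1 (series, joined only at node 1) = 68000 + 3.599 = 68000 Ω
  Rp2 = R4 ‖ Rs1 (parallel, both between nodes 0 and 2) = 1/(1/2000 + 1/68000) = 1943 Ω
R_th = 1.943 kΩ
I_n = V_th/R_th = 0.0001898/1943 = 0.00000009771 A, and R_n = R_th = 1.943 kΩ

Final answer: I_n = 9.771e-08 A, R_n = 1.943 kΩ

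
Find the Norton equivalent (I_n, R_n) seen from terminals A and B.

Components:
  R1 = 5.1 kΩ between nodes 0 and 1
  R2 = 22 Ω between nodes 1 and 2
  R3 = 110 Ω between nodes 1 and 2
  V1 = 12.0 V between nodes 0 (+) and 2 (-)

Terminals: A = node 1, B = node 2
Find the Thévenin equivalent first; then I_n = V_th/R_th and R_n = R_th.
Step 1 — V_th is the open-circuit voltage V_A - V_B (nothing connected across the terminals).
Nodal analysis, taking node 2 as the 0 V reference.
Source V1 fixes V_0 = 12 V.
KCL at each unknown node (sum of currents leaving = 0; resistances in Ω):
  Node 1: (V_1 - 12)/5100 + (V_1 - 0)/22 + (V_1 - 0)/110 = 0
Collecting terms: 0.05474 × V_1 = 0.002353  =>  V_1 = 0.04298 V
V_th = V_1 - V_2 = 0.04298 - 0 = 0.04298 V
Step 2 — R_th: zero the source — replace V1 by a short circuit (node 2 merges into node 0) — and find the resistance seen between A (node 1) and B (node 0).
Reduce the network between node 1 (A) and node 0 (B) by series/parallel combination:
  Rp1 = R1 ‖ R2 ‖ R3 (parallel, all between nodes 0 and 1) = 1/(1/5100 + 1/22 + 1/110) = 18.27 Ω
R_th = 18.27 Ω
I_n = V_th/R_th = 0.04298/18.27 = 0.002353 A, and R_n = R_th = 18.27 Ω

Final answer: I_n = 0.002353 A, R_n = 18.27 Ω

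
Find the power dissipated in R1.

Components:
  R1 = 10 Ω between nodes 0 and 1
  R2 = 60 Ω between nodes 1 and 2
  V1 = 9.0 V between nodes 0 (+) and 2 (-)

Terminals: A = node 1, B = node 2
Nodal analysis, taking node 2 as the 0 V reference.
Source V1 fixes V_0 = 9 V.
KCL at each unknown node (sum of currents leaving = 0; resistances in Ω):
  Node 1: (V_1 - 9)/10 + (V_1 - 0)/60 = 0
Collecting terms: 0.1167 × V_1 = 0.9  =>  V_1 = 7.714 V
I_R1 = (V_0 - V_1)/R1 = (9 - 7.714)/10 = 0.1286 A
P_R1 = I_R1² × R1 = (0.1286)² × 10 = 0.1653 W

Final answer: 0.1653 W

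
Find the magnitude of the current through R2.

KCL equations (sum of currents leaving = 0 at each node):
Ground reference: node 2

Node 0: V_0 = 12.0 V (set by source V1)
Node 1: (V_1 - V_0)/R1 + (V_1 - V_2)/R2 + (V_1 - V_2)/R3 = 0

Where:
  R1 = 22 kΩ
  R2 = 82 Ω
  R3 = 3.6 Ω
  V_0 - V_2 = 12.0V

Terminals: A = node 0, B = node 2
Nodal analysis, taking node 2 as the 0 V reference.
Source V1 fixes V_0 = 12 V.
KCL at each unknown node (sum of currents leaving = 0; resistances in Ω):
  Node 1: (V_1 - 12)/22000 + (V_1 - 0)/82 + (V_1 - 0)/3.6 = 0
Collecting terms: 0.29 × V_1 = 0.0005455  =>  V_1 = 0.001881 V
I_R2 = (V_1 - V_2)/R2 = (0.001881 - 0)/82 = 0.00002294 A
|I_R2| = 0.00002294 A

Final answer: |I_R2| = 2.294e-05 A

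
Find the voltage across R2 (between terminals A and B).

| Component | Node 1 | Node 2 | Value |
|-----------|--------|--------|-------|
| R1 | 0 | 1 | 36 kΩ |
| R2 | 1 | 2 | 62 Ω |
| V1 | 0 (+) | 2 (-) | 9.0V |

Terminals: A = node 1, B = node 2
R1 and R2 are in series across V1 (node 0 → node 1 → node 2), and the output A–B is taken across R2, so this is a voltage divider.
Series current: I = V1/(R1 + R2) = 9/(36000 + 62) = 9/36060 = 0.0002496 A
V_R2 = I × R2 = V1 × R2/(R1 + R2) = 9 × 62/36060 = 0.01547 V

Final answer: 0.01547 V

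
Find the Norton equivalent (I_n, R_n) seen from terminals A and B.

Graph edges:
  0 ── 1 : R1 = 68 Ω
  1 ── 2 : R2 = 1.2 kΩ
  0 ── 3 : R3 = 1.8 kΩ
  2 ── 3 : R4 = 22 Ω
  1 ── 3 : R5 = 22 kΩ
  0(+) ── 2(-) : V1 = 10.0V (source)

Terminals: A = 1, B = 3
Find the Thévenin equivalent first; then I_n = V_th/R_th and R_n = R_th.
Step 1 — V_th is the open-circuit voltage V_A - V_B (nothing connected across the terminals).
Nodal analysis, taking node 2 as the 0 V reference.
Source V1 fixes V_0 = 10 V.
KCL at each unknown node (sum of currents leaving = 0; resistances in Ω):
  Node 1: (V_1 - 10)/68 + (V_1 - 0)/1200 + (V_1 - V_3)/22000 = 0
  Node 3: (V_3 - 10)/1800 + (V_3 - 0)/22 + (V_3 - V_1)/22000 = 0
Collecting terms (coefficients in siemens):
  0.01558·V_1 - 0.00004545·V_3 = 0.1471
  0.04606·V_3 - 0.00004545·V_1 = 0.005556
Determinant D = (0.01558)(0.04606) - (-0.00004545)(-0.00004545) = 0.0007178
V_1 = [(0.1471)(0.04606) - (-0.00004545)(0.005556)]/D = 9.436 V
V_3 = [(0.01558)(0.005556) - (0.1471)(-0.00004545)]/D = 0.1299 V
V_th = V_1 - V_3 = 9.436 - 0.1299 = 9.307 V
Step 2 — R_th: zero the source — replace V1 by a short circuit (node 2 merges into node 0) — and find the resistance seen between A (node 1) and B (node 3).
Reduce the network between node 1 (A) and node 3 (B) by series/parallel combination:
  Rp1 = R1 ‖ R2 (parallel, both between nodes 0 and 1) = 1/(1/68 + 1/1200) = 64.35 Ω
  Rp2 = R3 ‖ R4 (parallel, both between nodes 0 and 3) = 1/(1/1800 + 1/22) = 21.73 Ω
  Rs1 = Rp1 + Rp2 (series, joined only at node 0) = 64.35 + 21.73 = 86.09 Ω
  Rp3 = R5 ‖ Rs1 (parallel, both between nodes 1 and 3) = 1/(1/22000 + 1/86.09) = 85.75 Ω
R_th = 85.75 Ω
I_n = V_th/R_th = 9.307/85.75 = 0.1085 A, and R_n = R_th = 85.75 Ω

Final answer: I_n = 0.1085 A, R_n = 85.75 Ω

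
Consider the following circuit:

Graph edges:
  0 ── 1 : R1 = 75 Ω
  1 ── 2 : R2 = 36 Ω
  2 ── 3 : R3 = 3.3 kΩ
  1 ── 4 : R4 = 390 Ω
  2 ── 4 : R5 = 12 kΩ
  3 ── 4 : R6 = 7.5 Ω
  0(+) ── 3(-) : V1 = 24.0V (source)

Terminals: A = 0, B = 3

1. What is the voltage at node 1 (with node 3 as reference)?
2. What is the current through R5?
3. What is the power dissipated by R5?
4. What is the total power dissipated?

Nodal analysis, taking node 3 as the 0 V reference.
Source V1 fixes V_0 = 24 V.
KCL at each unknown node (sum of currents leaving = 0; resistances in Ω):
  Node 1: (V_1 - 24)/75 + (V_1 - V_2)/36 + (V_1 - V_4)/390 = 0
  Node 2: (V_2 - V_1)/36 + (V_2 - 0)/3300 + (V_2 - V_4)/12000 = 0
  Node 4: (V_4 - V_1)/390 + (V_4 - V_2)/12000 + (V_4 - 0)/7.5 = 0
Collecting terms (coefficients in siemens):
  0.04368·V_1 - 0.02778·V_2 - 0.002564·V_4 = 0.32
  0.02816·V_2 - 0.02778·V_1 - 0.00008333·V_4 = 0
  0.136·V_4 - 0.002564·V_1 - 0.00008333·V_2 = 0
Solving these 3 simultaneous equations (Gaussian elimination) gives:
  V_1 = 19.72 V, V_2 = 19.45 V, V_4 = 0.3838 V
Part 1:
  Read off the nodal solution: V_1 = 19.72 V
Part 2:
  I_R5 = (V_2 - V_4)/R5 = (19.45 - 0.3838)/12000 = 0.001589 A
  Magnitude: I_R5 = 0.001589 A
Part 3:
  I_R5 = (V_2 - V_4)/R5 = (19.45 - 0.3838)/12000 = 0.001589 A
  P_R5 = I_R5² × R5 = (0.001589)² × 12000 = 0.0303 W
Part 4:
  Power in each resistor, P = (ΔV)²/R:
    P_R1 = (24 - 19.72)²/75 = 0.2442 W
    P_R2 = (19.72 - 19.45)²/36 = 0.002016 W
    P_R3 = (19.45 - 0)²/3300 = 0.1146 W
    P_R4 = (19.72 - 0.3838)²/390 = 0.9587 W
    P_R5 = (19.45 - 0.3838)²/12000 = 0.0303 W
    P_R6 = (0 - 0.3838)²/7.5 = 0.01964 W
  P_total = P_R1 + P_R2 + P_R3 + P_R4 + P_R5 + P_R6 = 1.37 W

Final answers:
1. V_1 = 19.72 V
2. I_R5 = 0.001589 A
3. P_R5 = 0.0303 W
4. P_total = 1.37 W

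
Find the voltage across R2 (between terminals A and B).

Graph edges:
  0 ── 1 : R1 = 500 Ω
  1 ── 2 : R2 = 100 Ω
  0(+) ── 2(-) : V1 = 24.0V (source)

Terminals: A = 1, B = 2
R1 and R2 are in series across V1 (node 0 → node 1 → node 2), and the output A–B is taken across R2, so this is a voltage divider.
Series current: I = V1/(R1 + R2) = 24/(500 + 100) = 24/600 = 0.04 A
V_R2 = I × R2 = V1 × R2/(R1 + R2) = 24 × 100/600 = 4 V

Final answer: 4 V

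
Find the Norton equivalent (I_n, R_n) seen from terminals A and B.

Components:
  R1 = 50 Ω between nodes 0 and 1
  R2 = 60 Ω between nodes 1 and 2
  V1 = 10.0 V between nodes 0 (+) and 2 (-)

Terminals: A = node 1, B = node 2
Find the Thévenin equivalent first; then I_n = V_th/R_th and R_n = R_th.
Step 1 — V_th is the open-circuit voltage V_A - V_B (nothing connected across the terminals).
Nodal analysis, taking node 2 as the 0 V reference.
Source V1 fixes V_0 = 10 V.
KCL at each unknown node (sum of currents leaving = 0; resistances in Ω):
  Node 1: (V_1 - 10)/50 + (V_1 - 0)/60 = 0
Collecting terms: 0.03667 × V_1 = 0.2  =>  V_1 = 5.455 V
V_th = V_1 - V_2 = 5.455 - 0 = 5.455 V
Step 2 — R_th: zero the source — replace V1 by a short circuit (node 2 merges into node 0) — and find the resistance seen between A (node 1) and B (node 0).
Reduce the network between node 1 (A) and node 0 (B) by series/parallel combination:
  Rp1 = R1 ‖ R2 (parallel, both between nodes 0 and 1) = 1/(1/50 + 1/60) = 27.27 Ω
R_th = 27.27 Ω
I_n = V_th/R_th = 5.455/27.27 = 0.2 A, and R_n = R_th = 27.27 Ω

Final answer: I_n = 0.2 A, R_n = 27.27 Ω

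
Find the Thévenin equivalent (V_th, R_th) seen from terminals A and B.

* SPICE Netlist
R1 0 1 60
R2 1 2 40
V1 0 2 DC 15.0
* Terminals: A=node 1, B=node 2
Step 1 — V_th is the open-circuit voltage V_A - V_B (nothing connected across the terminals).
Nodal analysis, taking node 2 as the 0 V reference.
Source V1 fixes V_0 = 15 V.
KCL at each unknown node (sum of currents leaving = 0; resistances in Ω):
  Node 1: (V_1 - 15)/60 + (V_1 - 0)/40 = 0
Collecting terms: 0.04167 × V_1 = 0.25  =>  V_1 = 6 V
V_th = V_1 - V_2 = 6 - 0 = 6 V
Step 2 — R_th: zero the source — replace V1 by a short circuit (node 2 merges into node 0) — and find the resistance seen between A (node 1) and B (node 0).
Reduce the network between node 1 (A) and node 0 (B) by series/parallel combination:
  Rp1 = R1 ‖ R2 (parallel, both between nodes 0 and 1) = 1/(1/60 + 1/40) = 24 Ω
R_th = 24 Ω

Final answer: V_th = 6 V, R_th = 24 Ω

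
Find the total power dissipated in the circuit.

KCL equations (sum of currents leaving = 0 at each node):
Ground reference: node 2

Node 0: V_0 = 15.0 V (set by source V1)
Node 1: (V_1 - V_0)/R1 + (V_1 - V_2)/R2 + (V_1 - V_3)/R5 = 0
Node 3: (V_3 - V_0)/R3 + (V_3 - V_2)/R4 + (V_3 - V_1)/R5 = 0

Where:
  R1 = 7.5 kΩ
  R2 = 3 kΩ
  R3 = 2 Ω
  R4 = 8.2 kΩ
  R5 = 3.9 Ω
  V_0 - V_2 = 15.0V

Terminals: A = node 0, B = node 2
Nodal analysis, taking node 2 as the 0 V reference.
Source V1 fixes V_0 = 15 V.
KCL at each unknown node (sum of currents leaving = 0; resistances in Ω):
  Node 1: (V_1 - 15)/7500 + (V_1 - 0)/3000 + (V_1 - V_3)/3.9 = 0
  Node 3: (V_3 - 15)/2 + (V_3 - 0)/8200 + (V_3 - V_1)/3.9 = 0
Collecting terms (coefficients in siemens):
  0.2569·V_1 - 0.2564·V_3 = 0.002
  0.7565·V_3 - 0.2564·V_1 = 7.5
Determinant D = (0.2569)(0.7565) - (-0.2564)(-0.2564) = 0.1286
V_1 = [(0.002)(0.7565) - (-0.2564)(7.5)]/D = 14.97 V
V_3 = [(0.2569)(7.5) - (0.002)(-0.2564)]/D = 14.99 V
Power in each resistor, P = (ΔV)²/R:
  P_R1 = (15 - 14.97)²/7500 = 0.0000001458 W
  P_R2 = (14.97 - 0)²/3000 = 0.07467 W
  P_R3 = (15 - 14.99)²/2 = 0.00009281 W
  P_R4 = (0 - 14.99)²/8200 = 0.02739 W
  P_R5 = (14.97 - 14.99)²/3.9 = 0.0000969 W
P_total = P_R1 + P_R2 + P_R3 + P_R4 + P_R5 = 0.1022 W

Final answer: 0.1022 W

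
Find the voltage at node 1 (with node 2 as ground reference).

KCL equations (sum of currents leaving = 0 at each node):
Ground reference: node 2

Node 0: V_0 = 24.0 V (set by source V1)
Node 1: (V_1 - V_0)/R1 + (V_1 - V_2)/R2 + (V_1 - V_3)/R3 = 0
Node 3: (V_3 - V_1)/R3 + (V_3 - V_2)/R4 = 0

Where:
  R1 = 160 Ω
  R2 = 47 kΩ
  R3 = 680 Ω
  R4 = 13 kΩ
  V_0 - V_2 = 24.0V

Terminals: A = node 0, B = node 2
Nodal analysis, taking node 2 as the 0 V reference.
Source V1 fixes V_0 = 24 V.
KCL at each unknown node (sum of currents leaving = 0; resistances in Ω):
  Node 1: (V_1 - 24)/160 + (V_1 - 0)/47000 + (V_1 - V_3)/680 = 0
  Node 3: (V_3 - V_1)/680 + (V_3 - 0)/13000 = 0
Collecting terms (coefficients in siemens):
  0.007742·V_1 - 0.001471·V_3 = 0.15
  0.001548·V_3 - 0.001471·V_1 = 0
Determinant D = (0.007742)(0.001548) - (-0.001471)(-0.001471) = 0.000009818
V_1 = [(0.15)(0.001548) - (-0.001471)(0)]/D = 23.64 V
V_3 = [(0.007742)(0) - (0.15)(-0.001471)]/D = 22.47 V
The requested potential is V_1 = 23.64 V.

Final answer: V_1 = 23.64 V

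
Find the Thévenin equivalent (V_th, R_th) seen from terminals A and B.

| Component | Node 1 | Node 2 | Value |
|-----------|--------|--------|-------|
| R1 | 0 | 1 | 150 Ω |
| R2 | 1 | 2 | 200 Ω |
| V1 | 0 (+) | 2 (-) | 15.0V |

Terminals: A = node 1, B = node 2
Step 1 — V_th is the open-circuit voltage V_A - V_B (nothing connected across the terminals).
Nodal analysis, taking node 2 as the 0 V reference.
Source V1 fixes V_0 = 15 V.
KCL at each unknown node (sum of currents leaving = 0; resistances in Ω):
  Node 1: (V_1 - 15)/150 + (V_1 - 0)/200 = 0
Collecting terms: 0.01167 × V_1 = 0.1  =>  V_1 = 8.571 V
V_th = V_1 - V_2 = 8.571 - 0 = 8.571 V
Step 2 — R_th: zero the source — replace V1 by a short circuit (node 2 merges into node 0) — and find the resistance seen between A (node 1) and B (node 0).
Reduce the network between node 1 (A) and node 0 (B) by series/parallel combination:
  Rp1 = R1 ‖ R2 (parallel, both between nodes 0 and 1) = 1/(1/150 + 1/200) = 85.71 Ω
R_th = 85.71 Ω

Final answer: V_th = 8.571 V, R_th = 85.71 Ω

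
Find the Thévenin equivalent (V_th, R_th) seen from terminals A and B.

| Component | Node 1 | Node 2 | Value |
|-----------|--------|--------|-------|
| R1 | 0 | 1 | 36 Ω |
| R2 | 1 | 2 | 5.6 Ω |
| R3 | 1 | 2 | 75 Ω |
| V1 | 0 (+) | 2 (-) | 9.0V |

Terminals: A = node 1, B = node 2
Step 1 — V_th is the open-circuit voltage V_A - V_B (nothing connected across the terminals).
Nodal analysis, taking node 2 as the 0 V reference.
Source V1 fixes V_0 = 9 V.
KCL at each unknown node (sum of currents leaving = 0; resistances in Ω):
  Node 1: (V_1 - 9)/36 + (V_1 - 0)/5.6 + (V_1 - 0)/75 = 0
Collecting terms: 0.2197 × V_1 = 0.25  =>  V_1 = 1.138 V
V_th = V_1 - V_2 = 1.138 - 0 = 1.138 V
Step 2 — R_th: zero the source — replace V1 by a short circuit (node 2 merges into node 0) — and find the resistance seen between A (node 1) and B (node 0).
Reduce the network between node 1 (A) and node 0 (B) by series/parallel combination:
  Rp1 = R1 ‖ R2 ‖ R3 (parallel, all between nodes 0 and 1) = 1/(1/36 + 1/5.6 + 1/75) = 4.552 Ω
R_th = 4.552 Ω

Final answer: V_th = 1.138 V, R_th = 4.552 Ω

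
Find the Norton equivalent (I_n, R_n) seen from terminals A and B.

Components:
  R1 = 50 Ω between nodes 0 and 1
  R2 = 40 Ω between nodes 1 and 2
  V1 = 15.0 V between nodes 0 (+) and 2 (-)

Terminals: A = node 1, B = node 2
Find the Thévenin equivalent first; then I_n = V_th/R_th and R_n = R_th.
Step 1 — V_th is the open-circuit voltage V_A - V_B (nothing connected across the terminals).
Nodal analysis, taking node 2 as the 0 V reference.
Source V1 fixes V_0 = 15 V.
KCL at each unknown node (sum of currents leaving = 0; resistances in Ω):
  Node 1: (V_1 - 15)/50 + (V_1 - 0)/40 = 0
Collecting terms: 0.045 × V_1 = 0.3  =>  V_1 = 6.667 V
V_th = V_1 - V_2 = 6.667 - 0 = 6.667 V
Step 2 — R_th: zero the source — replace V1 by a short circuit (node 2 merges into node 0) — and find the resistance seen between A (node 1) and B (node 0).
Reduce the network between node 1 (A) and node 0 (B) by series/parallel combination:
  Rp1 = R1 ‖ R2 (parallel, both between nodes 0 and 1) = 1/(1/50 + 1/40) = 22.22 Ω
R_th = 22.22 Ω
I_n = V_th/R_th = 6.667/22.22 = 0.3 A, and R_n = R_th = 22.22 Ω

Final answer: I_n = 0.3 A, R_n = 22.22 Ω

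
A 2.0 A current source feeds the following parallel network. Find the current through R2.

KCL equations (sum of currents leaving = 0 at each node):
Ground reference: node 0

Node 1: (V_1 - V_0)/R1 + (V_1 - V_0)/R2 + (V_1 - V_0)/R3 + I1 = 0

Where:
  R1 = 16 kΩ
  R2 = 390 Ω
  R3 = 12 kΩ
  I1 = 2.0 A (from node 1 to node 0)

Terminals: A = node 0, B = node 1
All resistors sit directly between nodes 0 and 1, so they are in parallel and share one voltage V; the full source current 2 A splits among them.
1/R_par = 1/16000 + 1/390 + 1/12000 = 0.00271 S  =>  R_par = 369 Ω
V = I × R_par = 2 × 369 = 738 V
I_R2 = V/R2 = 738/390 = 1.892 A

Final answer: 1.892 A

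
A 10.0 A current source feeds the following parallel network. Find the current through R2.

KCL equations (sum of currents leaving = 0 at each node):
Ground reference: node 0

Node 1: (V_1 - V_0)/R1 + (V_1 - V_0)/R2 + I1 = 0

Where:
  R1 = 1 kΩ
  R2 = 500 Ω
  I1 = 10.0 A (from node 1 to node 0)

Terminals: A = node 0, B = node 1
All resistors sit directly between nodes 0 and 1, so they are in parallel and share one voltage V; the full source current 10 A splits among them.
1/R_par = 1/1000 + 1/500 = 0.003 S  =>  R_par = 333.3 Ω
V = I × R_par = 10 × 333.3 = 3333 V
I_R2 = V/R2 = 3333/500 = 6.667 A

Final answer: 6.667 A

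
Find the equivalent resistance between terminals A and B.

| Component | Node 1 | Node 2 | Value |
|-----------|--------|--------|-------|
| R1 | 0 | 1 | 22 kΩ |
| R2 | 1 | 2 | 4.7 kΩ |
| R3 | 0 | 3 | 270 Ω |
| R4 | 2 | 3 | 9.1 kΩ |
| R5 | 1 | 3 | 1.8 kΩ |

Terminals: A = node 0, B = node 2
The network is not a plain series/parallel combination. Inject a 1 A test current into terminal A (node 0) and return it from terminal B (node 2); then R_eq = V_A / (1 A).
Nodal analysis, taking node 2 as the 0 V reference.
Current source I_test pushes 1 A into node 0 and draws it out of node 2.
KCL at each unknown node (sum of currents leaving = 0; resistances in Ω):
  Node 0: (V_0 - V_1)/22000 + (V_0 - V_3)/270 - 1 = 0
  Node 1: (V_1 - V_0)/22000 + (V_1 - 0)/4700 + (V_1 - V_3)/1800 = 0
  Node 3: (V_3 - V_0)/270 + (V_3 - V_1)/1800 + (V_3 - 0)/9100 = 0
Collecting terms (coefficients in siemens):
  0.003749·V_0 - 0.00004545·V_1 - 0.003704·V_3 = 1
  0.0008138·V_1 - 0.00004545·V_0 - 0.0005556·V_3 = 0
  0.004369·V_3 - 0.003704·V_0 - 0.0005556·V_1 = 0
Solving these 3 simultaneous equations (Gaussian elimination) gives:
  V_0 = 3989 V, V_1 = 2772 V, V_3 = 3734 V
R_eq = V_0 / 1 A = 3989 Ω = 3.989 kΩ

Final answer: 3.989 kΩ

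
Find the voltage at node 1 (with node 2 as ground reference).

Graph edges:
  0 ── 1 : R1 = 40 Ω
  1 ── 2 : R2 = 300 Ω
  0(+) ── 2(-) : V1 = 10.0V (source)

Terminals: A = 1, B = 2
Nodal analysis, taking node 2 as the 0 V reference.
Source V1 fixes V_0 = 10 V.
KCL at each unknown node (sum of currents leaving = 0; resistances in Ω):
  Node 1: (V_1 - 10)/40 + (V_1 - 0)/300 = 0
Collecting terms: 0.02833 × V_1 = 0.25  =>  V_1 = 8.824 V
The requested potential is V_1 = 8.824 V.

Final answer: V_1 = 8.824 V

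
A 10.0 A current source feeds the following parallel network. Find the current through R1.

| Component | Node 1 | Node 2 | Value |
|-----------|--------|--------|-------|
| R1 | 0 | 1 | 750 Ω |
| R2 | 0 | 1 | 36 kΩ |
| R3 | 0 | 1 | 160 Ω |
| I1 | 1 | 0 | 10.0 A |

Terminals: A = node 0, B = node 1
All resistors sit directly between nodes 0 and 1, so they are in parallel and share one voltage V; the full source current 10 A splits among them.
1/R_par = 1/750 + 1/36000 + 1/160 = 0.007611 S  =>  R_par = 131.4 Ω
V = I × R_par = 10 × 131.4 = 1314 V
I_R1 = V/R1 = 1314/750 = 1.752 A

Final answer: 1.752 A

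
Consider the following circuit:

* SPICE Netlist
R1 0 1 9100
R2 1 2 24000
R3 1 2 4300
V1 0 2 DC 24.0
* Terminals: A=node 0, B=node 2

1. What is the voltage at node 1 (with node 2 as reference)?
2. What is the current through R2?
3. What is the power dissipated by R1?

Nodal analysis, taking node 2 as the 0 V reference.
Source V1 fixes V_0 = 24 V.
KCL at each unknown node (sum of currents leaving = 0; resistances in Ω):
  Node 1: (V_1 - 24)/9100 + (V_1 - 0)/24000 + (V_1 - 0)/4300 = 0
Collecting terms: 0.0003841 × V_1 = 0.002637  =>  V_1 = 6.866 V
Part 1:
  Read off the nodal solution: V_1 = 6.866 V
Part 2:
  I_R2 = (V_1 - V_2)/R2 = (6.866 - 0)/24000 = 0.0002861 A
  Magnitude: I_R2 = 0.0002861 A
Part 3:
  I_R1 = (V_0 - V_1)/R1 = (24 - 6.866)/9100 = 0.001883 A
  P_R1 = I_R1² × R1 = (0.001883)² × 9100 = 0.03226 W

Final answers:
1. V_1 = 6.866 V
2. I_R2 = 0.0002861 A
3. P_R1 = 0.03226 W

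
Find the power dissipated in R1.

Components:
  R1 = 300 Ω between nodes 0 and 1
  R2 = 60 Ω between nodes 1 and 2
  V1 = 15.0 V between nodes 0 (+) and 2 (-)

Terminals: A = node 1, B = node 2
Nodal analysis, taking node 2 as the 0 V reference.
Source V1 fixes V_0 = 15 V.
KCL at each unknown node (sum of currents leaving = 0; resistances in Ω):
  Node 1: (V_1 - 15)/300 + (V_1 - 0)/60 = 0
Collecting terms: 0.02 × V_1 = 0.05  =>  V_1 = 2.5 V
I_R1 = (V_0 - V_1)/R1 = (15 - 2.5)/300 = 0.04167 A
P_R1 = I_R1² × R1 = (0.04167)² × 300 = 0.5208 W

Final answer: 0.5208 W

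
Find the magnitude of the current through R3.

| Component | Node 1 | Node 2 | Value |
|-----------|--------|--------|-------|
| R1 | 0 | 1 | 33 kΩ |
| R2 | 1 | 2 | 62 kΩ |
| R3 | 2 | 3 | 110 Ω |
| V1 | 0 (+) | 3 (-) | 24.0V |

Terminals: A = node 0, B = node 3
Nodal analysis, taking node 3 as the 0 V reference.
Source V1 fixes V_0 = 24 V.
KCL at each unknown node (sum of currents leaving = 0; resistances in Ω):
  Node 1: (V_1 - 24)/33000 + (V_1 - V_2)/62000 = 0
  Node 2: (V_2 - V_1)/62000 + (V_2 - 0)/110 = 0
Collecting terms (coefficients in siemens):
  0.00004643·V_1 - 0.00001613·V_2 = 0.0007273
  0.009107·V_2 - 0.00001613·V_1 = 0
Determinant D = (0.00004643)(0.009107) - (-0.00001613)(-0.00001613) = 0.0000004226
V_1 = [(0.0007273)(0.009107) - (-0.00001613)(0)]/D = 15.67 V
V_2 = [(0.00004643)(0) - (0.0007273)(-0.00001613)]/D = 0.02776 V
I_R3 = (V_2 - V_3)/R3 = (0.02776 - 0)/110 = 0.0002523 A
|I_R3| = 0.0002523 A

Final answer: |I_R3| = 0.0002523 A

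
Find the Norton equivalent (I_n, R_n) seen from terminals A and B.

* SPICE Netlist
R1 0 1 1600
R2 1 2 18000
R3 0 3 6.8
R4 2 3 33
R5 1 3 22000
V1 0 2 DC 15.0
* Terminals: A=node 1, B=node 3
Find the Thévenin equivalent first; then I_n = V_th/R_th and R_n = R_th.
Step 1 — V_th is the open-circuit voltage V_A - V_B (nothing connected across the terminals).
Nodal analysis, taking node 2 as the 0 V reference.
Source V1 fixes V_0 = 15 V.
KCL at each unknown node (sum of currents leaving = 0; resistances in Ω):
  Node 1: (V_1 - 15)/1600 + (V_1 - 0)/18000 + (V_1 - V_3)/22000 = 0
  Node 3: (V_3 - 15)/6.8 + (V_3 - 0)/33 + (V_3 - V_1)/22000 = 0
Collecting terms (coefficients in siemens):
  0.000726·V_1 - 0.00004545·V_3 = 0.009375
  0.1774·V_3 - 0.00004545·V_1 = 2.206
Determinant D = (0.000726)(0.1774) - (-0.00004545)(-0.00004545) = 0.0001288
V_1 = [(0.009375)(0.1774) - (-0.00004545)(2.206)]/D = 13.69 V
V_3 = [(0.000726)(2.206) - (0.009375)(-0.00004545)]/D = 12.44 V
V_th = V_1 - V_3 = 13.69 - 12.44 = 1.254 V
Step 2 — R_th: zero the source — replace V1 by a short circuit (node 2 merges into node 0) — and find the resistance seen between A (node 1) and B (node 3).
Reduce the network between node 1 (A) and node 3 (B) by series/parallel combination:
  Rp1 = R1 ‖ R2 (parallel, both between nodes 0 and 1) = 1/(1/1600 + 1/18000) = 1469 Ω
  Rp2 = R3 ‖ R4 (parallel, both between nodes 0 and 3) = 1/(1/6.8 + 1/33) = 5.638 Ω
  Rs1 = Rp1 + Rp2 (series, joined only at node 0) = 1469 + 5.638 = 1475 Ω
  Rp3 = R5 ‖ Rs1 (parallel, both between nodes 1 and 3) = 1/(1/22000 + 1/1475) = 1382 Ω
R_th = 1.382 kΩ
I_n = V_th/R_th = 1.254/1382 = 0.0009073 A, and R_n = R_th = 1.382 kΩ

Final answer: I_n = 0.0009073 A, R_n = 1.382 kΩ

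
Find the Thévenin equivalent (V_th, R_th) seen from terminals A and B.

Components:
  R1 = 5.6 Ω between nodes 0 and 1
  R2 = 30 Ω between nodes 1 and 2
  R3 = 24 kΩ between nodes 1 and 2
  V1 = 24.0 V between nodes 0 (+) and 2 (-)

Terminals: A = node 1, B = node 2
Step 1 — V_th is the open-circuit voltage V_A - V_B (nothing connected across the terminals).
Nodal analysis, taking node 2 as the 0 V reference.
Source V1 fixes V_0 = 24 V.
KCL at each unknown node (sum of currents leaving = 0; resistances in Ω):
  Node 1: (V_1 - 24)/5.6 + (V_1 - 0)/30 + (V_1 - 0)/24000 = 0
Collecting terms: 0.2119 × V_1 = 4.286  =>  V_1 = 20.22 V
V_th = V_1 - V_2 = 20.22 - 0 = 20.22 V
Step 2 — R_th: zero the source — replace V1 by a short circuit (node 2 merges into node 0) — and find the resistance seen between A (node 1) and B (node 0).
Reduce the network between node 1 (A) and node 0 (B) by series/parallel combination:
  Rp1 = R1 ‖ R2 ‖ R3 (parallel, all between nodes 0 and 1) = 1/(1/5.6 + 1/30 + 1/24000) = 4.718 Ω
R_th = 4.718 Ω

Final answer: V_th = 20.22 V, R_th = 4.718 Ω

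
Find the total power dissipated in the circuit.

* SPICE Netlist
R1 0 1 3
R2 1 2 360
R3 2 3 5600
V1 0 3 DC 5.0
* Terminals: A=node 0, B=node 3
Nodal analysis, taking node 3 as the 0 V reference.
Source V1 fixes V_0 = 5 V.
KCL at each unknown node (sum of currents leaving = 0; resistances in Ω):
  Node 1: (V_1 - 5)/3 + (V_1 - V_2)/360 = 0
  Node 2: (V_2 - V_1)/360 + (V_2 - 0)/5600 = 0
Collecting terms (coefficients in siemens):
  0.3361·V_1 - 0.002778·V_2 = 1.667
  0.002956·V_2 - 0.002778·V_1 = 0
Determinant D = (0.3361)(0.002956) - (-0.002778)(-0.002778) = 0.0009859
V_1 = [(1.667)(0.002956) - (-0.002778)(0)]/D = 4.997 V
V_2 = [(0.3361)(0) - (1.667)(-0.002778)]/D = 4.696 V
Power in each resistor, P = (ΔV)²/R:
  P_R1 = (5 - 4.997)²/3 = 0.000002109 W
  P_R2 = (4.997 - 4.696)²/360 = 0.0002531 W
  P_R3 = (4.696 - 0)²/5600 = 0.003937 W
P_total = P_R1 + P_R2 + P_R3 = 0.004193 W

Final answer: 0.004193 W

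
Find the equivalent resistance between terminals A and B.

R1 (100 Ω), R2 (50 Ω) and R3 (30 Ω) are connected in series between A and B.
Reduce the network between node 0 (A) and node 3 (B) by series/parallel combination:
  Rs1 = R1 + R2 (series, joined only at node 1) = 100 + 50 = 150 Ω
  Rs2 = R3 + Rs1 (series, joined only at node 2) = 30 + 150 = 180 Ω
R_eq = 180 Ω

Final answer: 180 Ω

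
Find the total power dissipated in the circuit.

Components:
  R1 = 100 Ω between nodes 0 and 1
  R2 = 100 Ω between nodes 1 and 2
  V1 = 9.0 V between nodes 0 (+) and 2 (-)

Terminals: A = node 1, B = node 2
Nodal analysis, taking node 2 as the 0 V reference.
Source V1 fixes V_0 = 9 V.
KCL at each unknown node (sum of currents leaving = 0; resistances in Ω):
  Node 1: (V_1 - 9)/100 + (V_1 - 0)/100 = 0
Collecting terms: 0.02 × V_1 = 0.09  =>  V_1 = 4.5 V
Power in each resistor, P = (ΔV)²/R:
  P_R1 = (9 - 4.5)²/100 = 0.2025 W
  P_R2 = (4.5 - 0)²/100 = 0.2025 W
P_total = P_R1 + P_R2 = 0.405 W

Final answer: 0.405 W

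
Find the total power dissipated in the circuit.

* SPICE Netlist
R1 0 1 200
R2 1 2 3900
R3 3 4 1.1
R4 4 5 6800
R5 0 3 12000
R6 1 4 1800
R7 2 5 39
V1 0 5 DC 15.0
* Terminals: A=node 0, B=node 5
Nodal analysis, taking node 5 as the 0 V reference.
Source V1 fixes V_0 = 15 V.
KCL at each unknown node (sum of currents leaving = 0; resistances in Ω):
  Node 1: (V_1 - 15)/200 + (V_1 - V_2)/3900 + (V_1 - V_4)/1800 = 0
  Node 2: (V_2 - V_1)/3900 + (V_2 - 0)/39 = 0
  Node 3: (V_3 - V_4)/1.1 + (V_3 - 15)/12000 = 0
  Node 4: (V_4 - V_3)/1.1 + (V_4 - 0)/6800 + (V_4 - V_1)/1800 = 0
Collecting terms (coefficients in siemens):
  0.005812·V_1 - 0.0002564·V_2 - 0.0005556·V_4 = 0.075
  0.0259·V_2 - 0.0002564·V_1 = 0
  0.9092·V_3 - 0.9091·V_4 = 0.00125
  0.9098·V_4 - 0.0005556·V_1 - 0.9091·V_3 = 0
Solving these 4 simultaneous equations (Gaussian elimination) gives:
  V_1 = 14.01 V, V_2 = 0.1387 V, V_3 = 11.49 V, V_4 = 11.49 V
Power in each resistor, P = (ΔV)²/R:
  P_R1 = (15 - 14.01)²/200 = 0.004909 W
  P_R2 = (14.01 - 0.1387)²/3900 = 0.04933 W
  P_R3 = (11.49 - 11.49)²/1.1 = 0.00000009394 W
  P_R4 = (11.49 - 0)²/6800 = 0.01942 W
  P_R5 = (15 - 11.49)²/12000 = 0.001025 W
  P_R6 = (14.01 - 11.49)²/1800 = 0.003517 W
  P_R7 = (0.1387 - 0)²/39 = 0.0004933 W
P_total = P_R1 + P_R2 + P_R3 + P_R4 + P_R5 + P_R6 + P_R7 = 0.0787 W

Final answer: 0.0787 W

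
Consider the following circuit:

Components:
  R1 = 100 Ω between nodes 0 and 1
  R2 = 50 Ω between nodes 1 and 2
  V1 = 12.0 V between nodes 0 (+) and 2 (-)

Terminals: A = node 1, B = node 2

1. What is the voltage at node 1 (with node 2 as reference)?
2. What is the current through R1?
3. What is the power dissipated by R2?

Nodal analysis, taking node 2 as the 0 V reference.
Source V1 fixes V_0 = 12 V.
KCL at each unknown node (sum of currents leaving = 0; resistances in Ω):
  Node 1: (V_1 - 12)/100 + (V_1 - 0)/50 = 0
Collecting terms: 0.03 × V_1 = 0.12  =>  V_1 = 4 V
Part 1:
  Read off the nodal solution: V_1 = 4 V
Part 2:
  I_R1 = (V_0 - V_1)/R1 = (12 - 4)/100 = 0.08 A
  Magnitude: I_R1 = 0.08 A
Part 3:
  I_R2 = (V_1 - V_2)/R2 = (4 - 0)/50 = 0.08 A
  P_R2 = I_R2² × R2 = (0.08)² × 50 = 0.32 W

Final answers:
1. V_1 = 4 V
2. I_R1 = 0.08 A
3. P_R2 = 0.32 W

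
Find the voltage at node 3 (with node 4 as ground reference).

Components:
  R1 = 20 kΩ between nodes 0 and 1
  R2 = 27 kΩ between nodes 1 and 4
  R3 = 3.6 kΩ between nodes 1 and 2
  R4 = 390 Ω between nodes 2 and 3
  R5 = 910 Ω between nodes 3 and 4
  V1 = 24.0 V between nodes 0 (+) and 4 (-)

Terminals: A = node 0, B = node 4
Nodal analysis, taking node 4 as the 0 V reference.
Source V1 fixes V_0 = 24 V.
KCL at each unknown node (sum of currents leaving = 0; resistances in Ω):
  Node 1: (V_1 - 24)/20000 + (V_1 - 0)/27000 + (V_1 - V_2)/3600 = 0
  Node 2: (V_2 - V_1)/3600 + (V_2 - V_3)/390 = 0
  Node 3: (V_3 - V_2)/390 + (V_3 - 0)/910 = 0
Collecting terms (coefficients in siemens):
  0.0003648·V_1 - 0.0002778·V_2 = 0.0012
  0.002842·V_2 - 0.0002778·V_1 - 0.002564·V_3 = 0
  0.003663·V_3 - 0.002564·V_2 = 0
Solving these 3 simultaneous equations (Gaussian elimination) gives:
  V_1 = 4.122 V, V_2 = 1.094 V, V_3 = 0.7655 V
The requested potential is V_3 = 0.7655 V.

Final answer: V_3 = 0.7655 V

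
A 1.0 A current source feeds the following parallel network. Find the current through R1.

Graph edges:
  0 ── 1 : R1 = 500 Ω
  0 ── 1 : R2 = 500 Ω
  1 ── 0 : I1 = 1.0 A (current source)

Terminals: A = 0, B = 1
All resistors sit directly between nodes 0 and 1, so they are in parallel and share one voltage V; the full source current 1 A splits among them.
1/R_par = 1/500 + 1/500 = 0.004 S  =>  R_par = 250 Ω
V = I × R_par = 1 × 250 = 250 V
I_R1 = V/R1 = 250/500 = 0.5 A

Final answer: 0.5 A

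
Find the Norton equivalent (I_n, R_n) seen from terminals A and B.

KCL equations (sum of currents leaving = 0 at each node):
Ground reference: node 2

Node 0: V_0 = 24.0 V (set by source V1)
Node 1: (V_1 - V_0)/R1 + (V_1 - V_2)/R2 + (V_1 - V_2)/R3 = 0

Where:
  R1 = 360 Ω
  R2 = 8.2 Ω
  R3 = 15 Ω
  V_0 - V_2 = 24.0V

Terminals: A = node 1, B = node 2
Find the Thévenin equivalent first; then I_n = V_th/R_th and R_n = R_th.
Step 1 — V_th is the open-circuit voltage V_A - V_B (nothing connected across the terminals).
Nodal analysis, taking node 2 as the 0 V reference.
Source V1 fixes V_0 = 24 V.
KCL at each unknown node (sum of currents leaving = 0; resistances in Ω):
  Node 1: (V_1 - 24)/360 + (V_1 - 0)/8.2 + (V_1 - 0)/15 = 0
Collecting terms: 0.1914 × V_1 = 0.06667  =>  V_1 = 0.3483 V
V_th = V_1 - V_2 = 0.3483 - 0 = 0.3483 V
Step 2 — R_th: zero the source — replace V1 by a short circuit (node 2 merges into node 0) — and find the resistance seen between A (node 1) and B (node 0).
Reduce the network between node 1 (A) and node 0 (B) by series/parallel combination:
  Rp1 = R1 ‖ R2 ‖ R3 (parallel, all between nodes 0 and 1) = 1/(1/360 + 1/8.2 + 1/15) = 5.225 Ω
R_th = 5.225 Ω
I_n = V_th/R_th = 0.3483/5.225 = 0.06667 A, and R_n = R_th = 5.225 Ω

Final answer: I_n = 0.06667 A, R_n = 5.225 Ω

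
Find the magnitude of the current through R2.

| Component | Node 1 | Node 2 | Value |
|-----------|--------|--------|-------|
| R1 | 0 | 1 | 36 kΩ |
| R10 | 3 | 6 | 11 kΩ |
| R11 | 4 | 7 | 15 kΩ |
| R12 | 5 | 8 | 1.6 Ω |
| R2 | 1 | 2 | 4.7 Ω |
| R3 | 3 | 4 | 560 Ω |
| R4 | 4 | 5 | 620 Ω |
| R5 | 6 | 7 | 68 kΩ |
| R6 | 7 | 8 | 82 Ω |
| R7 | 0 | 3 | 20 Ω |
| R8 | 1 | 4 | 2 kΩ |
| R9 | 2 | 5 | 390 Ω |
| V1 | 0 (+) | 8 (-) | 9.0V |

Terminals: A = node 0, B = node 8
Nodal analysis, taking node 8 as the 0 V reference.
Source V1 fixes V_0 = 9 V.
KCL at each unknown node (sum of currents leaving = 0; resistances in Ω):
  Node 1: (V_1 - 9)/36000 + (V_1 - V_2)/4.7 + (V_1 - V_4)/2000 = 0
  Node 2: (V_2 - V_1)/4.7 + (V_2 - V_5)/390 = 0
  Node 3: (V_3 - V_4)/560 + (V_3 - 9)/20 + (V_3 - V_6)/11000 = 0
  Node 4: (V_4 - V_3)/560 + (V_4 - V_5)/620 + (V_4 - V_1)/2000 + (V_4 - V_7)/15000 = 0
  Node 5: (V_5 - V_4)/620 + (V_5 - V_2)/390 + (V_5 - 0)/1.6 = 0
  Node 6: (V_6 - V_7)/68000 + (V_6 - V_3)/11000 = 0
  Node 7: (V_7 - V_6)/68000 + (V_7 - 0)/82 + (V_7 - V_4)/15000 = 0
Collecting terms (coefficients in siemens):
  0.2133·V_1 - 0.2128·V_2 - 0.0005·V_4 = 0.00025
  0.2153·V_2 - 0.2128·V_1 - 0.002564·V_5 = 0
  0.05188·V_3 - 0.001786·V_4 - 0.00009091·V_6 = 0.45
  0.003965·V_4 - 0.0005·V_1 - 0.001786·V_3 - 0.001613·V_5 - 0.00006667·V_7 = 0
  0.6292·V_5 - 0.002564·V_2 - 0.001613·V_4 = 0
  0.0001056·V_6 - 0.00009091·V_3 - 0.00001471·V_7 = 0
  0.01228·V_7 - 0.00006667·V_4 - 0.00001471·V_6 = 0
Solving these 7 simultaneous equations (Gaussian elimination) gives:
  V_1 = 0.7588 V, V_2 = 0.7499 V, V_3 = 8.828 V, V_4 = 4.077 V
  V_5 = 0.01351 V, V_6 = 7.603 V, V_7 = 0.03125 V
I_R2 = (V_1 - V_2)/R2 = (0.7588 - 0.7499)/4.7 = 0.001888 A
|I_R2| = 0.001888 A

Final answer: |I_R2| = 0.001888 A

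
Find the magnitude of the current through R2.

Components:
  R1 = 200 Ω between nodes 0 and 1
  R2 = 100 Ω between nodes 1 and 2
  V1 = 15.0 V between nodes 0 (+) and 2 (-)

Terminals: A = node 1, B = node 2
Nodal analysis, taking node 2 as the 0 V reference.
Source V1 fixes V_0 = 15 V.
KCL at each unknown node (sum of currents leaving = 0; resistances in Ω):
  Node 1: (V_1 - 15)/200 + (V_1 - 0)/100 = 0
Collecting terms: 0.015 × V_1 = 0.075  =>  V_1 = 5 V
I_R2 = (V_1 - V_2)/R2 = (5 - 0)/100 = 0.05 A
|I_R2| = 0.05 A

Final answer: |I_R2| = 0.05 A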